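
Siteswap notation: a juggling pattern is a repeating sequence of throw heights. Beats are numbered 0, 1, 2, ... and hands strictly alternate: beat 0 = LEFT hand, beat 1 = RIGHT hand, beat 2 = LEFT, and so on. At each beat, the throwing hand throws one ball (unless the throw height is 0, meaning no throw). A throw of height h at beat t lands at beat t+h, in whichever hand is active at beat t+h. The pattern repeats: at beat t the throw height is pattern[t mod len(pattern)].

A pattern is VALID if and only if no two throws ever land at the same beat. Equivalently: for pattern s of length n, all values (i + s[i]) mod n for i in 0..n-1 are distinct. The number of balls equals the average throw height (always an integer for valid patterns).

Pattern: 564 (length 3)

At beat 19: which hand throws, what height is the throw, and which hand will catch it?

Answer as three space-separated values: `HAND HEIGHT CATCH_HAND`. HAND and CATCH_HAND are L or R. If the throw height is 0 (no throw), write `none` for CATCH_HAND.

Answer: R 6 R

Derivation:
Beat 19: 19 mod 2 = 1, so hand = R
Throw height = pattern[19 mod 3] = pattern[1] = 6
Lands at beat 19+6=25, 25 mod 2 = 1, so catch hand = R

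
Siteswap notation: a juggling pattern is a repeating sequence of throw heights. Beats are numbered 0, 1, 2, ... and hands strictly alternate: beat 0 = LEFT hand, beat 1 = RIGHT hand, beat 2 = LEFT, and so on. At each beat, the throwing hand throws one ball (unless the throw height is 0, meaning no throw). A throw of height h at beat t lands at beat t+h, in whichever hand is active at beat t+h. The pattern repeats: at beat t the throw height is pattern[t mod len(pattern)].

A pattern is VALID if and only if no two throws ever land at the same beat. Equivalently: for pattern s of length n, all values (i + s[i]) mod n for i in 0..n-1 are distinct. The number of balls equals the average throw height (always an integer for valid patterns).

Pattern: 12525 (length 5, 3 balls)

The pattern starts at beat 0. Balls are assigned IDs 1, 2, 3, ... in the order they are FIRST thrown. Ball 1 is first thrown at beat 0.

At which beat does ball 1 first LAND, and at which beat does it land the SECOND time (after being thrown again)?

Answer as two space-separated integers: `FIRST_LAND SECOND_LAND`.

Answer: 1 3

Derivation:
Beat 0 (L): throw ball1 h=1 -> lands@1:R; in-air after throw: [b1@1:R]
Beat 1 (R): throw ball1 h=2 -> lands@3:R; in-air after throw: [b1@3:R]
Beat 2 (L): throw ball2 h=5 -> lands@7:R; in-air after throw: [b1@3:R b2@7:R]
Beat 3 (R): throw ball1 h=2 -> lands@5:R; in-air after throw: [b1@5:R b2@7:R]
Ball 1: thrown@0 h=1 -> first land @1; rethrown@1 h=2 -> second land @3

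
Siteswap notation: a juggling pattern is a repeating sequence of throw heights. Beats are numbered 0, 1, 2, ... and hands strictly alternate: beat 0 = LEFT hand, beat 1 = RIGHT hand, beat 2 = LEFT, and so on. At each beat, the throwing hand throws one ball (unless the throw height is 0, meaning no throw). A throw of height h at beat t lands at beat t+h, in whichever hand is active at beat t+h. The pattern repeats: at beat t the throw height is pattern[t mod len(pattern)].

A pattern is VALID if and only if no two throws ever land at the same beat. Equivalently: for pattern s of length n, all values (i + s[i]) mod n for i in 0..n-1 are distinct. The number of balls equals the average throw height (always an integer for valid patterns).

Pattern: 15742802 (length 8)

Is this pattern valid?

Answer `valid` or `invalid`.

i=0: (i + s[i]) mod n = (0 + 1) mod 8 = 1
i=1: (i + s[i]) mod n = (1 + 5) mod 8 = 6
i=2: (i + s[i]) mod n = (2 + 7) mod 8 = 1
i=3: (i + s[i]) mod n = (3 + 4) mod 8 = 7
i=4: (i + s[i]) mod n = (4 + 2) mod 8 = 6
i=5: (i + s[i]) mod n = (5 + 8) mod 8 = 5
i=6: (i + s[i]) mod n = (6 + 0) mod 8 = 6
i=7: (i + s[i]) mod n = (7 + 2) mod 8 = 1
Residues: [1, 6, 1, 7, 6, 5, 6, 1], distinct: False

Answer: invalid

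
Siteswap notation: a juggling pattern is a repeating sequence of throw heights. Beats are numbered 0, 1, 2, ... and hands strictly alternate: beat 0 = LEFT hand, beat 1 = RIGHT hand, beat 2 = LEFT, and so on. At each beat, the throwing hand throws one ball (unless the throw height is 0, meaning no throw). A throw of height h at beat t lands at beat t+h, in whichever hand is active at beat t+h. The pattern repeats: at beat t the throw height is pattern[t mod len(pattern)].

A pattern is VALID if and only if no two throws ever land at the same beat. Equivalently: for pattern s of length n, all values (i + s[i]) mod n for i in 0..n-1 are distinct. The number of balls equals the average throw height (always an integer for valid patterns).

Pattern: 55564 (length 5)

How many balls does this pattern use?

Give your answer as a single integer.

Pattern = [5, 5, 5, 6, 4], length n = 5
  position 0: throw height = 5, running sum = 5
  position 1: throw height = 5, running sum = 10
  position 2: throw height = 5, running sum = 15
  position 3: throw height = 6, running sum = 21
  position 4: throw height = 4, running sum = 25
Total sum = 25; balls = sum / n = 25 / 5 = 5

Answer: 5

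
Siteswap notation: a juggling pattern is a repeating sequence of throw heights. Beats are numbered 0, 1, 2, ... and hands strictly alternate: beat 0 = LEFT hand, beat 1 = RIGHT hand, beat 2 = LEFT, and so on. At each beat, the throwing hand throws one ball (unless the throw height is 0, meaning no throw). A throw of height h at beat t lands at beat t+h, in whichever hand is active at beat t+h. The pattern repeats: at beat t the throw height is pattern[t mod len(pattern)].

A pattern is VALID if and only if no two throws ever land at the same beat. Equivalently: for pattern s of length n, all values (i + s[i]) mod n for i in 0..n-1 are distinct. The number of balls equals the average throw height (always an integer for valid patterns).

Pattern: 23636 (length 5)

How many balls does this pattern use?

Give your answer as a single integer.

Answer: 4

Derivation:
Pattern = [2, 3, 6, 3, 6], length n = 5
  position 0: throw height = 2, running sum = 2
  position 1: throw height = 3, running sum = 5
  position 2: throw height = 6, running sum = 11
  position 3: throw height = 3, running sum = 14
  position 4: throw height = 6, running sum = 20
Total sum = 20; balls = sum / n = 20 / 5 = 4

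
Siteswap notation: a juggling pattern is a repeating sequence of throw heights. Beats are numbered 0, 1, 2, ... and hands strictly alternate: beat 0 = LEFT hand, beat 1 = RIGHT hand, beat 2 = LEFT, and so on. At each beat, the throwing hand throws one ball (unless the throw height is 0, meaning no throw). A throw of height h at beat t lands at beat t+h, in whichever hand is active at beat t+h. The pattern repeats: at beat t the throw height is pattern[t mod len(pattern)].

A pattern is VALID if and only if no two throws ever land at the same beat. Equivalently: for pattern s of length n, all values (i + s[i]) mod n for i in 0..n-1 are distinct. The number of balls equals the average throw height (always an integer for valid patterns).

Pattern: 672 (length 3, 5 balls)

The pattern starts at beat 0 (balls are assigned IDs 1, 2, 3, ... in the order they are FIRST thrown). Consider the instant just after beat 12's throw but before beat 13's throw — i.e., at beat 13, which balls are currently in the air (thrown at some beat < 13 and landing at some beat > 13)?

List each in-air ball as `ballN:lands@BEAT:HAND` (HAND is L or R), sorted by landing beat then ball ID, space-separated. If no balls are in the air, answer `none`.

Answer: ball5:lands@14:L ball4:lands@15:R ball2:lands@17:R ball1:lands@18:L

Derivation:
Beat 0 (L): throw ball1 h=6 -> lands@6:L; in-air after throw: [b1@6:L]
Beat 1 (R): throw ball2 h=7 -> lands@8:L; in-air after throw: [b1@6:L b2@8:L]
Beat 2 (L): throw ball3 h=2 -> lands@4:L; in-air after throw: [b3@4:L b1@6:L b2@8:L]
Beat 3 (R): throw ball4 h=6 -> lands@9:R; in-air after throw: [b3@4:L b1@6:L b2@8:L b4@9:R]
Beat 4 (L): throw ball3 h=7 -> lands@11:R; in-air after throw: [b1@6:L b2@8:L b4@9:R b3@11:R]
Beat 5 (R): throw ball5 h=2 -> lands@7:R; in-air after throw: [b1@6:L b5@7:R b2@8:L b4@9:R b3@11:R]
Beat 6 (L): throw ball1 h=6 -> lands@12:L; in-air after throw: [b5@7:R b2@8:L b4@9:R b3@11:R b1@12:L]
Beat 7 (R): throw ball5 h=7 -> lands@14:L; in-air after throw: [b2@8:L b4@9:R b3@11:R b1@12:L b5@14:L]
Beat 8 (L): throw ball2 h=2 -> lands@10:L; in-air after throw: [b4@9:R b2@10:L b3@11:R b1@12:L b5@14:L]
Beat 9 (R): throw ball4 h=6 -> lands@15:R; in-air after throw: [b2@10:L b3@11:R b1@12:L b5@14:L b4@15:R]
Beat 10 (L): throw ball2 h=7 -> lands@17:R; in-air after throw: [b3@11:R b1@12:L b5@14:L b4@15:R b2@17:R]
Beat 11 (R): throw ball3 h=2 -> lands@13:R; in-air after throw: [b1@12:L b3@13:R b5@14:L b4@15:R b2@17:R]
Beat 12 (L): throw ball1 h=6 -> lands@18:L; in-air after throw: [b3@13:R b5@14:L b4@15:R b2@17:R b1@18:L]
Beat 13 (R): throw ball3 h=7 -> lands@20:L; in-air after throw: [b5@14:L b4@15:R b2@17:R b1@18:L b3@20:L]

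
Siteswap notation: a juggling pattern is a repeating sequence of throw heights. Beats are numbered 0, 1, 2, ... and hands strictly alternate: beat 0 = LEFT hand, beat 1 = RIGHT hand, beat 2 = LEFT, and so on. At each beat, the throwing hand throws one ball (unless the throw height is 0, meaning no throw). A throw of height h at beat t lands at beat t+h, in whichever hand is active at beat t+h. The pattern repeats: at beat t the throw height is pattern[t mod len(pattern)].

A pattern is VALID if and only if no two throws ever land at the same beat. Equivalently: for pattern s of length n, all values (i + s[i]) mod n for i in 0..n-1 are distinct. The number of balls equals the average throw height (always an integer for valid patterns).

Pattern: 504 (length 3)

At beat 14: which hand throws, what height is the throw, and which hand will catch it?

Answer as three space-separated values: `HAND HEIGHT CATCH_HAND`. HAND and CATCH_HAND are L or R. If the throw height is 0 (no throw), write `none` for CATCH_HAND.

Beat 14: 14 mod 2 = 0, so hand = L
Throw height = pattern[14 mod 3] = pattern[2] = 4
Lands at beat 14+4=18, 18 mod 2 = 0, so catch hand = L

Answer: L 4 L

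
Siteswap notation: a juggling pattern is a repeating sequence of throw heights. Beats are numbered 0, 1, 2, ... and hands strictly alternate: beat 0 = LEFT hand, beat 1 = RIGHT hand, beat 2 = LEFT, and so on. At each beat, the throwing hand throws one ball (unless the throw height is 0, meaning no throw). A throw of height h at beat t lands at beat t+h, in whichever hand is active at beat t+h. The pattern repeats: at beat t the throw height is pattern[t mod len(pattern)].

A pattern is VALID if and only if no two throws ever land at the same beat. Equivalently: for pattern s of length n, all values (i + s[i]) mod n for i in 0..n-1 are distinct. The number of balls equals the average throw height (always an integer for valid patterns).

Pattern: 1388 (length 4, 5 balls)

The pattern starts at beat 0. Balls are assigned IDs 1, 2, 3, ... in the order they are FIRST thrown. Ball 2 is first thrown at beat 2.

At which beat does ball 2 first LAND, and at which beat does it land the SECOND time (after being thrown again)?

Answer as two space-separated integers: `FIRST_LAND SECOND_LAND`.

Beat 0 (L): throw ball1 h=1 -> lands@1:R; in-air after throw: [b1@1:R]
Beat 1 (R): throw ball1 h=3 -> lands@4:L; in-air after throw: [b1@4:L]
Beat 2 (L): throw ball2 h=8 -> lands@10:L; in-air after throw: [b1@4:L b2@10:L]
Beat 3 (R): throw ball3 h=8 -> lands@11:R; in-air after throw: [b1@4:L b2@10:L b3@11:R]
Beat 4 (L): throw ball1 h=1 -> lands@5:R; in-air after throw: [b1@5:R b2@10:L b3@11:R]
Beat 5 (R): throw ball1 h=3 -> lands@8:L; in-air after throw: [b1@8:L b2@10:L b3@11:R]
Beat 6 (L): throw ball4 h=8 -> lands@14:L; in-air after throw: [b1@8:L b2@10:L b3@11:R b4@14:L]
Beat 7 (R): throw ball5 h=8 -> lands@15:R; in-air after throw: [b1@8:L b2@10:L b3@11:R b4@14:L b5@15:R]
Beat 8 (L): throw ball1 h=1 -> lands@9:R; in-air after throw: [b1@9:R b2@10:L b3@11:R b4@14:L b5@15:R]
Beat 9 (R): throw ball1 h=3 -> lands@12:L; in-air after throw: [b2@10:L b3@11:R b1@12:L b4@14:L b5@15:R]
Beat 10 (L): throw ball2 h=8 -> lands@18:L; in-air after throw: [b3@11:R b1@12:L b4@14:L b5@15:R b2@18:L]
Beat 11 (R): throw ball3 h=8 -> lands@19:R; in-air after throw: [b1@12:L b4@14:L b5@15:R b2@18:L b3@19:R]
Beat 12 (L): throw ball1 h=1 -> lands@13:R; in-air after throw: [b1@13:R b4@14:L b5@15:R b2@18:L b3@19:R]
Beat 13 (R): throw ball1 h=3 -> lands@16:L; in-air after throw: [b4@14:L b5@15:R b1@16:L b2@18:L b3@19:R]
Beat 14 (L): throw ball4 h=8 -> lands@22:L; in-air after throw: [b5@15:R b1@16:L b2@18:L b3@19:R b4@22:L]
Beat 15 (R): throw ball5 h=8 -> lands@23:R; in-air after throw: [b1@16:L b2@18:L b3@19:R b4@22:L b5@23:R]
Beat 16 (L): throw ball1 h=1 -> lands@17:R; in-air after throw: [b1@17:R b2@18:L b3@19:R b4@22:L b5@23:R]
Beat 17 (R): throw ball1 h=3 -> lands@20:L; in-air after throw: [b2@18:L b3@19:R b1@20:L b4@22:L b5@23:R]
Beat 18 (L): throw ball2 h=8 -> lands@26:L; in-air after throw: [b3@19:R b1@20:L b4@22:L b5@23:R b2@26:L]
Ball 2: thrown@2 h=8 -> first land @10; rethrown@10 h=8 -> second land @18

Answer: 10 18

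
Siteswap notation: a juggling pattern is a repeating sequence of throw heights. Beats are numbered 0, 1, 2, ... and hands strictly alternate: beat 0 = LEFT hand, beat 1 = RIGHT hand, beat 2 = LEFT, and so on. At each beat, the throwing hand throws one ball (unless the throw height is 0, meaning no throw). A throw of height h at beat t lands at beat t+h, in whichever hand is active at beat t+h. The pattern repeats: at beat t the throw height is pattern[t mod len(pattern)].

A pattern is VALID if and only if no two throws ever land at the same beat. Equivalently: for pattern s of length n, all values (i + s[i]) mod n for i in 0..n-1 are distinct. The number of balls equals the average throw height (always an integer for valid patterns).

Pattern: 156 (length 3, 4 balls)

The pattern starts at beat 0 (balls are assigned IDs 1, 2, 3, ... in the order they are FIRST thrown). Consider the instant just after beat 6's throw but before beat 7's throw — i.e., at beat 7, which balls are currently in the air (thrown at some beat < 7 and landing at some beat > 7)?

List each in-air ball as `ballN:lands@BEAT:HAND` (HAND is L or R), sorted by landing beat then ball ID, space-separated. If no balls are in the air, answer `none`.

Answer: ball2:lands@8:L ball3:lands@9:R ball4:lands@11:R

Derivation:
Beat 0 (L): throw ball1 h=1 -> lands@1:R; in-air after throw: [b1@1:R]
Beat 1 (R): throw ball1 h=5 -> lands@6:L; in-air after throw: [b1@6:L]
Beat 2 (L): throw ball2 h=6 -> lands@8:L; in-air after throw: [b1@6:L b2@8:L]
Beat 3 (R): throw ball3 h=1 -> lands@4:L; in-air after throw: [b3@4:L b1@6:L b2@8:L]
Beat 4 (L): throw ball3 h=5 -> lands@9:R; in-air after throw: [b1@6:L b2@8:L b3@9:R]
Beat 5 (R): throw ball4 h=6 -> lands@11:R; in-air after throw: [b1@6:L b2@8:L b3@9:R b4@11:R]
Beat 6 (L): throw ball1 h=1 -> lands@7:R; in-air after throw: [b1@7:R b2@8:L b3@9:R b4@11:R]
Beat 7 (R): throw ball1 h=5 -> lands@12:L; in-air after throw: [b2@8:L b3@9:R b4@11:R b1@12:L]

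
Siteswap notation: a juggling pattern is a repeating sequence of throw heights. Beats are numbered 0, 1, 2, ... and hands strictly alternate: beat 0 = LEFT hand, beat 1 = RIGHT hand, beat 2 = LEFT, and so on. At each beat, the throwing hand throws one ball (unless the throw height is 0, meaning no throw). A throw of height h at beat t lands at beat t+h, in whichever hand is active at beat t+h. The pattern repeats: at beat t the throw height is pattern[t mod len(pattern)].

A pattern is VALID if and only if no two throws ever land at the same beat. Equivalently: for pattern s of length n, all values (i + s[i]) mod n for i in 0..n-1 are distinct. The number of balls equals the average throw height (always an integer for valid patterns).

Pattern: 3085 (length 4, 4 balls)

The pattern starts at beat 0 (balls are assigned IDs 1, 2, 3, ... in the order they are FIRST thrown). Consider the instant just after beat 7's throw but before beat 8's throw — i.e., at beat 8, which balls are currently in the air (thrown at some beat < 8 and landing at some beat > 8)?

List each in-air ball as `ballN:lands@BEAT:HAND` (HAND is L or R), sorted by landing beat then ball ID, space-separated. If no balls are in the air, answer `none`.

Beat 0 (L): throw ball1 h=3 -> lands@3:R; in-air after throw: [b1@3:R]
Beat 2 (L): throw ball2 h=8 -> lands@10:L; in-air after throw: [b1@3:R b2@10:L]
Beat 3 (R): throw ball1 h=5 -> lands@8:L; in-air after throw: [b1@8:L b2@10:L]
Beat 4 (L): throw ball3 h=3 -> lands@7:R; in-air after throw: [b3@7:R b1@8:L b2@10:L]
Beat 6 (L): throw ball4 h=8 -> lands@14:L; in-air after throw: [b3@7:R b1@8:L b2@10:L b4@14:L]
Beat 7 (R): throw ball3 h=5 -> lands@12:L; in-air after throw: [b1@8:L b2@10:L b3@12:L b4@14:L]
Beat 8 (L): throw ball1 h=3 -> lands@11:R; in-air after throw: [b2@10:L b1@11:R b3@12:L b4@14:L]

Answer: ball2:lands@10:L ball3:lands@12:L ball4:lands@14:L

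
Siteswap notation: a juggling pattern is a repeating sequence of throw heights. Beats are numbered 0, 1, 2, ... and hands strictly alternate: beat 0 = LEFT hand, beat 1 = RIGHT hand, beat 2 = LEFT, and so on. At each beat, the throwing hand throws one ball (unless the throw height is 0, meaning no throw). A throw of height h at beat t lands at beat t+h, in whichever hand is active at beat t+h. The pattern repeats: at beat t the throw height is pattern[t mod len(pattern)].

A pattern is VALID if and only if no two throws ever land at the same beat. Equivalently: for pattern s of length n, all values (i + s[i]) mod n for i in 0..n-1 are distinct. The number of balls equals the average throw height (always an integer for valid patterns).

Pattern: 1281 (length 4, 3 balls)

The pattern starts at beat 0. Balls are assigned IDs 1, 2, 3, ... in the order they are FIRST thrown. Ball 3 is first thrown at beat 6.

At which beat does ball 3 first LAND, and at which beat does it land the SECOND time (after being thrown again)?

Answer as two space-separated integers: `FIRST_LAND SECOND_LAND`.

Answer: 14 22

Derivation:
Beat 0 (L): throw ball1 h=1 -> lands@1:R; in-air after throw: [b1@1:R]
Beat 1 (R): throw ball1 h=2 -> lands@3:R; in-air after throw: [b1@3:R]
Beat 2 (L): throw ball2 h=8 -> lands@10:L; in-air after throw: [b1@3:R b2@10:L]
Beat 3 (R): throw ball1 h=1 -> lands@4:L; in-air after throw: [b1@4:L b2@10:L]
Beat 4 (L): throw ball1 h=1 -> lands@5:R; in-air after throw: [b1@5:R b2@10:L]
Beat 5 (R): throw ball1 h=2 -> lands@7:R; in-air after throw: [b1@7:R b2@10:L]
Beat 6 (L): throw ball3 h=8 -> lands@14:L; in-air after throw: [b1@7:R b2@10:L b3@14:L]
Beat 7 (R): throw ball1 h=1 -> lands@8:L; in-air after throw: [b1@8:L b2@10:L b3@14:L]
Beat 8 (L): throw ball1 h=1 -> lands@9:R; in-air after throw: [b1@9:R b2@10:L b3@14:L]
Beat 9 (R): throw ball1 h=2 -> lands@11:R; in-air after throw: [b2@10:L b1@11:R b3@14:L]
Beat 10 (L): throw ball2 h=8 -> lands@18:L; in-air after throw: [b1@11:R b3@14:L b2@18:L]
Beat 11 (R): throw ball1 h=1 -> lands@12:L; in-air after throw: [b1@12:L b3@14:L b2@18:L]
Beat 12 (L): throw ball1 h=1 -> lands@13:R; in-air after throw: [b1@13:R b3@14:L b2@18:L]
Beat 13 (R): throw ball1 h=2 -> lands@15:R; in-air after throw: [b3@14:L b1@15:R b2@18:L]
Beat 14 (L): throw ball3 h=8 -> lands@22:L; in-air after throw: [b1@15:R b2@18:L b3@22:L]
Beat 15 (R): throw ball1 h=1 -> lands@16:L; in-air after throw: [b1@16:L b2@18:L b3@22:L]
Beat 16 (L): throw ball1 h=1 -> lands@17:R; in-air after throw: [b1@17:R b2@18:L b3@22:L]
Beat 17 (R): throw ball1 h=2 -> lands@19:R; in-air after throw: [b2@18:L b1@19:R b3@22:L]
Beat 18 (L): throw ball2 h=8 -> lands@26:L; in-air after throw: [b1@19:R b3@22:L b2@26:L]
Beat 19 (R): throw ball1 h=1 -> lands@20:L; in-air after throw: [b1@20:L b3@22:L b2@26:L]
Beat 20 (L): throw ball1 h=1 -> lands@21:R; in-air after throw: [b1@21:R b3@22:L b2@26:L]
Beat 21 (R): throw ball1 h=2 -> lands@23:R; in-air after throw: [b3@22:L b1@23:R b2@26:L]
Beat 22 (L): throw ball3 h=8 -> lands@30:L; in-air after throw: [b1@23:R b2@26:L b3@30:L]
Ball 3: thrown@6 h=8 -> first land @14; rethrown@14 h=8 -> second land @22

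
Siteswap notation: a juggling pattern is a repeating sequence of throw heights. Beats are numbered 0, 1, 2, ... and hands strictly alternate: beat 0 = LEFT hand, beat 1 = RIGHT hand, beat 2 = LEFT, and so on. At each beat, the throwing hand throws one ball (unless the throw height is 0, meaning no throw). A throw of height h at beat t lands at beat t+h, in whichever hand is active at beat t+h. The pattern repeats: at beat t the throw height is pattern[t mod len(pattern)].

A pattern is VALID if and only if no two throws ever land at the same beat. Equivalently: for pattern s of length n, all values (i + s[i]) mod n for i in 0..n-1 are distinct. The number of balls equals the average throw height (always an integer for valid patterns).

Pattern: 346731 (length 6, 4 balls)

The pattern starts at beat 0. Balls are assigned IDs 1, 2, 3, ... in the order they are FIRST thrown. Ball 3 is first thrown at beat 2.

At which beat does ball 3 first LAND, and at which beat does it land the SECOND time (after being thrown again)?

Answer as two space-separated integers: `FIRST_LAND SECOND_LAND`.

Beat 0 (L): throw ball1 h=3 -> lands@3:R; in-air after throw: [b1@3:R]
Beat 1 (R): throw ball2 h=4 -> lands@5:R; in-air after throw: [b1@3:R b2@5:R]
Beat 2 (L): throw ball3 h=6 -> lands@8:L; in-air after throw: [b1@3:R b2@5:R b3@8:L]
Beat 3 (R): throw ball1 h=7 -> lands@10:L; in-air after throw: [b2@5:R b3@8:L b1@10:L]
Beat 4 (L): throw ball4 h=3 -> lands@7:R; in-air after throw: [b2@5:R b4@7:R b3@8:L b1@10:L]
Beat 5 (R): throw ball2 h=1 -> lands@6:L; in-air after throw: [b2@6:L b4@7:R b3@8:L b1@10:L]
Beat 6 (L): throw ball2 h=3 -> lands@9:R; in-air after throw: [b4@7:R b3@8:L b2@9:R b1@10:L]
Beat 7 (R): throw ball4 h=4 -> lands@11:R; in-air after throw: [b3@8:L b2@9:R b1@10:L b4@11:R]
Beat 8 (L): throw ball3 h=6 -> lands@14:L; in-air after throw: [b2@9:R b1@10:L b4@11:R b3@14:L]
Beat 9 (R): throw ball2 h=7 -> lands@16:L; in-air after throw: [b1@10:L b4@11:R b3@14:L b2@16:L]
Beat 10 (L): throw ball1 h=3 -> lands@13:R; in-air after throw: [b4@11:R b1@13:R b3@14:L b2@16:L]
Beat 11 (R): throw ball4 h=1 -> lands@12:L; in-air after throw: [b4@12:L b1@13:R b3@14:L b2@16:L]
Beat 12 (L): throw ball4 h=3 -> lands@15:R; in-air after throw: [b1@13:R b3@14:L b4@15:R b2@16:L]
Beat 13 (R): throw ball1 h=4 -> lands@17:R; in-air after throw: [b3@14:L b4@15:R b2@16:L b1@17:R]
Beat 14 (L): throw ball3 h=6 -> lands@20:L; in-air after throw: [b4@15:R b2@16:L b1@17:R b3@20:L]
Ball 3: thrown@2 h=6 -> first land @8; rethrown@8 h=6 -> second land @14

Answer: 8 14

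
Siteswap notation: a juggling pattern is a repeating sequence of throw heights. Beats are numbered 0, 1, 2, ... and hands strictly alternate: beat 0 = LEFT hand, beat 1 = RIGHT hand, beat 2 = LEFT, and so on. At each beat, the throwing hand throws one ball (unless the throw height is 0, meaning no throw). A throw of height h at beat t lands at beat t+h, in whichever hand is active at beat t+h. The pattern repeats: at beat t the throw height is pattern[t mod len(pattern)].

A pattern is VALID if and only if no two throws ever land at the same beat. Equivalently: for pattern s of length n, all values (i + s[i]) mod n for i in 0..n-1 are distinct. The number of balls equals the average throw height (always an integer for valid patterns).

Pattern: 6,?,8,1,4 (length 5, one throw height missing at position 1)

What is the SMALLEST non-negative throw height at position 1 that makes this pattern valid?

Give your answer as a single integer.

i=0: (0 + 6) mod 5 = 1
i=1: s[i]=? (unknown)
i=2: (2 + 8) mod 5 = 0
i=3: (3 + 1) mod 5 = 4
i=4: (4 + 4) mod 5 = 3
Known residues: [0, 1, 3, 4]; need a permutation of 0..4, so missing residue r = 2
Need (1 + s) mod 5 = 2; smallest s = (2 - 1) mod 5 = 1

Answer: 1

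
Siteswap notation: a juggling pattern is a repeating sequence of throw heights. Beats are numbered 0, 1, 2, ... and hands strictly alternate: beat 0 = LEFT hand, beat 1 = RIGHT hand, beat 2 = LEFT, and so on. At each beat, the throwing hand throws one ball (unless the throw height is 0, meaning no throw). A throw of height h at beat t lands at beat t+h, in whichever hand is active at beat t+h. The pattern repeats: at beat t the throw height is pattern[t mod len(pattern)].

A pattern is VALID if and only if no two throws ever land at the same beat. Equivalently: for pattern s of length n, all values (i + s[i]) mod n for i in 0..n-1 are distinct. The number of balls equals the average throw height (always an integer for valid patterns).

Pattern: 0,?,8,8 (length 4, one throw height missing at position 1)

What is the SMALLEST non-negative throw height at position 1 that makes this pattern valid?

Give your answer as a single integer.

i=0: (0 + 0) mod 4 = 0
i=1: s[i]=? (unknown)
i=2: (2 + 8) mod 4 = 2
i=3: (3 + 8) mod 4 = 3
Known residues: [0, 2, 3]; need a permutation of 0..3, so missing residue r = 1
Need (1 + s) mod 4 = 1; smallest s = (1 - 1) mod 4 = 0

Answer: 0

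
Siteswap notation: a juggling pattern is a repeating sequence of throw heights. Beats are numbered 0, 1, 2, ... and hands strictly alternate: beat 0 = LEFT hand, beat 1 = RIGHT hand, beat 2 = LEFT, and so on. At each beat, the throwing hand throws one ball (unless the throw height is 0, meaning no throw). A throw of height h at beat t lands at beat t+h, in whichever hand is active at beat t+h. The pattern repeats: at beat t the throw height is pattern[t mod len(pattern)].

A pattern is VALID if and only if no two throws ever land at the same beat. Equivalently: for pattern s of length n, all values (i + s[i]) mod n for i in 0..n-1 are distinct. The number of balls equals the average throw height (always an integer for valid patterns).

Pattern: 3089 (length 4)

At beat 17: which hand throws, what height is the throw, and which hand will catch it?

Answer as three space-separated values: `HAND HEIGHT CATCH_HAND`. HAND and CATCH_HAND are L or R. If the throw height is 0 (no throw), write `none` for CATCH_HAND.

Answer: R 0 none

Derivation:
Beat 17: 17 mod 2 = 1, so hand = R
Throw height = pattern[17 mod 4] = pattern[1] = 0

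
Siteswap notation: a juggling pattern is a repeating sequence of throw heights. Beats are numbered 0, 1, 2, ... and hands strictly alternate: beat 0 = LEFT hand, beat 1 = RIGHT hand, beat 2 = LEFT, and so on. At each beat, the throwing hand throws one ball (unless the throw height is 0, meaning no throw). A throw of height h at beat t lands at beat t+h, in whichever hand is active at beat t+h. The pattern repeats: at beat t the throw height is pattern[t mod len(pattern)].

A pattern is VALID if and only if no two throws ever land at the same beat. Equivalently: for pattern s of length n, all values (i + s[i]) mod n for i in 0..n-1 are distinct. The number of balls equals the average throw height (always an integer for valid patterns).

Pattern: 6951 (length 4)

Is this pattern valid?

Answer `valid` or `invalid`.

Answer: invalid

Derivation:
i=0: (i + s[i]) mod n = (0 + 6) mod 4 = 2
i=1: (i + s[i]) mod n = (1 + 9) mod 4 = 2
i=2: (i + s[i]) mod n = (2 + 5) mod 4 = 3
i=3: (i + s[i]) mod n = (3 + 1) mod 4 = 0
Residues: [2, 2, 3, 0], distinct: False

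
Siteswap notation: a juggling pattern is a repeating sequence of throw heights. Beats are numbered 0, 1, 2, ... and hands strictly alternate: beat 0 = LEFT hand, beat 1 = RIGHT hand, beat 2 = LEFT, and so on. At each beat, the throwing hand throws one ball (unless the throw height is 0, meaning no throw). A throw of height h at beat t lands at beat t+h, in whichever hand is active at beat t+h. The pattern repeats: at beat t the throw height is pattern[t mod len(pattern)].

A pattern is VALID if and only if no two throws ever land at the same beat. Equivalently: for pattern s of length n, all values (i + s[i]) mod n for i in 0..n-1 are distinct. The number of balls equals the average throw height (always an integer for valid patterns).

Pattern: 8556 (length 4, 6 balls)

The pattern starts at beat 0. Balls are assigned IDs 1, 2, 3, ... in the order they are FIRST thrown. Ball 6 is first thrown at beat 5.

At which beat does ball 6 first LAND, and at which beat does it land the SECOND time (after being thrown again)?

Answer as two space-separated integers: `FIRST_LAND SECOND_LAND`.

Beat 0 (L): throw ball1 h=8 -> lands@8:L; in-air after throw: [b1@8:L]
Beat 1 (R): throw ball2 h=5 -> lands@6:L; in-air after throw: [b2@6:L b1@8:L]
Beat 2 (L): throw ball3 h=5 -> lands@7:R; in-air after throw: [b2@6:L b3@7:R b1@8:L]
Beat 3 (R): throw ball4 h=6 -> lands@9:R; in-air after throw: [b2@6:L b3@7:R b1@8:L b4@9:R]
Beat 4 (L): throw ball5 h=8 -> lands@12:L; in-air after throw: [b2@6:L b3@7:R b1@8:L b4@9:R b5@12:L]
Beat 5 (R): throw ball6 h=5 -> lands@10:L; in-air after throw: [b2@6:L b3@7:R b1@8:L b4@9:R b6@10:L b5@12:L]
Beat 6 (L): throw ball2 h=5 -> lands@11:R; in-air after throw: [b3@7:R b1@8:L b4@9:R b6@10:L b2@11:R b5@12:L]
Beat 7 (R): throw ball3 h=6 -> lands@13:R; in-air after throw: [b1@8:L b4@9:R b6@10:L b2@11:R b5@12:L b3@13:R]
Beat 8 (L): throw ball1 h=8 -> lands@16:L; in-air after throw: [b4@9:R b6@10:L b2@11:R b5@12:L b3@13:R b1@16:L]
Beat 9 (R): throw ball4 h=5 -> lands@14:L; in-air after throw: [b6@10:L b2@11:R b5@12:L b3@13:R b4@14:L b1@16:L]
Beat 10 (L): throw ball6 h=5 -> lands@15:R; in-air after throw: [b2@11:R b5@12:L b3@13:R b4@14:L b6@15:R b1@16:L]
Beat 11 (R): throw ball2 h=6 -> lands@17:R; in-air after throw: [b5@12:L b3@13:R b4@14:L b6@15:R b1@16:L b2@17:R]
Beat 12 (L): throw ball5 h=8 -> lands@20:L; in-air after throw: [b3@13:R b4@14:L b6@15:R b1@16:L b2@17:R b5@20:L]
Beat 13 (R): throw ball3 h=5 -> lands@18:L; in-air after throw: [b4@14:L b6@15:R b1@16:L b2@17:R b3@18:L b5@20:L]
Beat 14 (L): throw ball4 h=5 -> lands@19:R; in-air after throw: [b6@15:R b1@16:L b2@17:R b3@18:L b4@19:R b5@20:L]
Ball 6: thrown@5 h=5 -> first land @10; rethrown@10 h=5 -> second land @15

Answer: 10 15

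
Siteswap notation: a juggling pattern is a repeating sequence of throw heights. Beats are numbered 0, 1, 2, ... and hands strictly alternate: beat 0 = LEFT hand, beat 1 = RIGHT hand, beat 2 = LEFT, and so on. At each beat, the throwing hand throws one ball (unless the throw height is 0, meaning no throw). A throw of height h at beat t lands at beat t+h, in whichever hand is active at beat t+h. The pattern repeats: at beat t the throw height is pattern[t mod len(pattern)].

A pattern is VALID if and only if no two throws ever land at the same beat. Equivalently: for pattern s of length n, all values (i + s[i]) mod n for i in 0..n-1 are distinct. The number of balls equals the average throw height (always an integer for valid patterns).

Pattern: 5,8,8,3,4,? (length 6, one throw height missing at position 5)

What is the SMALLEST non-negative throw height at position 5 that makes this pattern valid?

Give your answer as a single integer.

i=0: (0 + 5) mod 6 = 5
i=1: (1 + 8) mod 6 = 3
i=2: (2 + 8) mod 6 = 4
i=3: (3 + 3) mod 6 = 0
i=4: (4 + 4) mod 6 = 2
i=5: s[i]=? (unknown)
Known residues: [0, 2, 3, 4, 5]; need a permutation of 0..5, so missing residue r = 1
Need (5 + s) mod 6 = 1; smallest s = (1 - 5) mod 6 = 2

Answer: 2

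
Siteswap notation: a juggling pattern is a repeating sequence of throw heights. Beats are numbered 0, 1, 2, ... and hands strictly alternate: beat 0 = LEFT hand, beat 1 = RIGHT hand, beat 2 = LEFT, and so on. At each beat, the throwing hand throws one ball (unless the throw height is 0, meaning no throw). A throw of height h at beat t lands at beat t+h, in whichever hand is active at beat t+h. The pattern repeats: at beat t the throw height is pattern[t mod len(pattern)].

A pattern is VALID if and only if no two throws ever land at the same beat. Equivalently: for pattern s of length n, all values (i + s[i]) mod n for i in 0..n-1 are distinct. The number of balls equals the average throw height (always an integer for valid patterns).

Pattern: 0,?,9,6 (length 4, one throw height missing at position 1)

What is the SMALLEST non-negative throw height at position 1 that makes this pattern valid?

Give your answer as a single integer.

Answer: 1

Derivation:
i=0: (0 + 0) mod 4 = 0
i=1: s[i]=? (unknown)
i=2: (2 + 9) mod 4 = 3
i=3: (3 + 6) mod 4 = 1
Known residues: [0, 1, 3]; need a permutation of 0..3, so missing residue r = 2
Need (1 + s) mod 4 = 2; smallest s = (2 - 1) mod 4 = 1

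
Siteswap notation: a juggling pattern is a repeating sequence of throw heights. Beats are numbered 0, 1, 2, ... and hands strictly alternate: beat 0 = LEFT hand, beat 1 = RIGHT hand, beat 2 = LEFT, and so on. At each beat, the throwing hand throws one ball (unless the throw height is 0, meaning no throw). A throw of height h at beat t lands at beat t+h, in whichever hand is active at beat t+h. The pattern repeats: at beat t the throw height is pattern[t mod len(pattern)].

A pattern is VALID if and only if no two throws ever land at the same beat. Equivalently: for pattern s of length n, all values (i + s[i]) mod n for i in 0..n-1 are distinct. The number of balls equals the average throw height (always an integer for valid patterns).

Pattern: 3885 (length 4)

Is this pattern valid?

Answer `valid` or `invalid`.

Answer: valid

Derivation:
i=0: (i + s[i]) mod n = (0 + 3) mod 4 = 3
i=1: (i + s[i]) mod n = (1 + 8) mod 4 = 1
i=2: (i + s[i]) mod n = (2 + 8) mod 4 = 2
i=3: (i + s[i]) mod n = (3 + 5) mod 4 = 0
Residues: [3, 1, 2, 0], distinct: True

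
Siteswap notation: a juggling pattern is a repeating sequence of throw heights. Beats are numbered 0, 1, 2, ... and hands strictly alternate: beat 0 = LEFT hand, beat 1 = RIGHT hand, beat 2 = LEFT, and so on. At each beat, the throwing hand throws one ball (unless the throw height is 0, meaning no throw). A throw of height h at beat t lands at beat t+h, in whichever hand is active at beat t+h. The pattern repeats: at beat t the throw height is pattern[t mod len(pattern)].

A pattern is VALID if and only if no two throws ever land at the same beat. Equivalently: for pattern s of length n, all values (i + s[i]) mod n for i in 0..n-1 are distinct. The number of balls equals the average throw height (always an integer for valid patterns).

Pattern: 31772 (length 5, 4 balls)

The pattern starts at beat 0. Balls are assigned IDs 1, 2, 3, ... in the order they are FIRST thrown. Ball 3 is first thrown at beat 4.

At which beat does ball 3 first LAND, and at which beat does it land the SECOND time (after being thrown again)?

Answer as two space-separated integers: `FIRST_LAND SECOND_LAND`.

Answer: 6 7

Derivation:
Beat 0 (L): throw ball1 h=3 -> lands@3:R; in-air after throw: [b1@3:R]
Beat 1 (R): throw ball2 h=1 -> lands@2:L; in-air after throw: [b2@2:L b1@3:R]
Beat 2 (L): throw ball2 h=7 -> lands@9:R; in-air after throw: [b1@3:R b2@9:R]
Beat 3 (R): throw ball1 h=7 -> lands@10:L; in-air after throw: [b2@9:R b1@10:L]
Beat 4 (L): throw ball3 h=2 -> lands@6:L; in-air after throw: [b3@6:L b2@9:R b1@10:L]
Beat 5 (R): throw ball4 h=3 -> lands@8:L; in-air after throw: [b3@6:L b4@8:L b2@9:R b1@10:L]
Beat 6 (L): throw ball3 h=1 -> lands@7:R; in-air after throw: [b3@7:R b4@8:L b2@9:R b1@10:L]
Beat 7 (R): throw ball3 h=7 -> lands@14:L; in-air after throw: [b4@8:L b2@9:R b1@10:L b3@14:L]
Ball 3: thrown@4 h=2 -> first land @6; rethrown@6 h=1 -> second land @7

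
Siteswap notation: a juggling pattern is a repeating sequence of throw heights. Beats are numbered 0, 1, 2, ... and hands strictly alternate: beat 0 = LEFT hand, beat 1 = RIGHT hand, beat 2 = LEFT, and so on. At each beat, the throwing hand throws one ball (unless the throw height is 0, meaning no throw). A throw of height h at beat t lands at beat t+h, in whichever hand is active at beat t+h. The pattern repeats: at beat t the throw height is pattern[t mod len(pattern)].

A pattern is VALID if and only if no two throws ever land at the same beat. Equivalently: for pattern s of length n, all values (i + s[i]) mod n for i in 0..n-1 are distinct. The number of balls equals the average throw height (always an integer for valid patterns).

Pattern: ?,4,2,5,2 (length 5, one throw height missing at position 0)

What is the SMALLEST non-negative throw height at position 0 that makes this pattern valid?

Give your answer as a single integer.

Answer: 2

Derivation:
i=0: s[i]=? (unknown)
i=1: (1 + 4) mod 5 = 0
i=2: (2 + 2) mod 5 = 4
i=3: (3 + 5) mod 5 = 3
i=4: (4 + 2) mod 5 = 1
Known residues: [0, 1, 3, 4]; need a permutation of 0..4, so missing residue r = 2
Need (0 + s) mod 5 = 2; smallest s = (2 - 0) mod 5 = 2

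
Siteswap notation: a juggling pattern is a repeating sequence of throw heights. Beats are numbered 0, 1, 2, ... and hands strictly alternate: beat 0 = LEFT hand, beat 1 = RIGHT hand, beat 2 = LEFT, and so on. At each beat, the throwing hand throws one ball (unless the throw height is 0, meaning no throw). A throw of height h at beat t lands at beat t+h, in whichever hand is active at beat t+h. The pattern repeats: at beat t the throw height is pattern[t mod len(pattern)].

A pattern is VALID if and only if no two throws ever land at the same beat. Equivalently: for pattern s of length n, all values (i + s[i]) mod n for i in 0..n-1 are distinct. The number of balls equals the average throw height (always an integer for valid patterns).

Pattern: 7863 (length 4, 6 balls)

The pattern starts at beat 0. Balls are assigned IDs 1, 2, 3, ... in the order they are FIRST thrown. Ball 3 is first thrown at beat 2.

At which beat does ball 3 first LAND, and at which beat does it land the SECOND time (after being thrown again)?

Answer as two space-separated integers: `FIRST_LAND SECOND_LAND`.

Answer: 8 15

Derivation:
Beat 0 (L): throw ball1 h=7 -> lands@7:R; in-air after throw: [b1@7:R]
Beat 1 (R): throw ball2 h=8 -> lands@9:R; in-air after throw: [b1@7:R b2@9:R]
Beat 2 (L): throw ball3 h=6 -> lands@8:L; in-air after throw: [b1@7:R b3@8:L b2@9:R]
Beat 3 (R): throw ball4 h=3 -> lands@6:L; in-air after throw: [b4@6:L b1@7:R b3@8:L b2@9:R]
Beat 4 (L): throw ball5 h=7 -> lands@11:R; in-air after throw: [b4@6:L b1@7:R b3@8:L b2@9:R b5@11:R]
Beat 5 (R): throw ball6 h=8 -> lands@13:R; in-air after throw: [b4@6:L b1@7:R b3@8:L b2@9:R b5@11:R b6@13:R]
Beat 6 (L): throw ball4 h=6 -> lands@12:L; in-air after throw: [b1@7:R b3@8:L b2@9:R b5@11:R b4@12:L b6@13:R]
Beat 7 (R): throw ball1 h=3 -> lands@10:L; in-air after throw: [b3@8:L b2@9:R b1@10:L b5@11:R b4@12:L b6@13:R]
Beat 8 (L): throw ball3 h=7 -> lands@15:R; in-air after throw: [b2@9:R b1@10:L b5@11:R b4@12:L b6@13:R b3@15:R]
Beat 9 (R): throw ball2 h=8 -> lands@17:R; in-air after throw: [b1@10:L b5@11:R b4@12:L b6@13:R b3@15:R b2@17:R]
Beat 10 (L): throw ball1 h=6 -> lands@16:L; in-air after throw: [b5@11:R b4@12:L b6@13:R b3@15:R b1@16:L b2@17:R]
Beat 11 (R): throw ball5 h=3 -> lands@14:L; in-air after throw: [b4@12:L b6@13:R b5@14:L b3@15:R b1@16:L b2@17:R]
Beat 12 (L): throw ball4 h=7 -> lands@19:R; in-air after throw: [b6@13:R b5@14:L b3@15:R b1@16:L b2@17:R b4@19:R]
Beat 13 (R): throw ball6 h=8 -> lands@21:R; in-air after throw: [b5@14:L b3@15:R b1@16:L b2@17:R b4@19:R b6@21:R]
Beat 14 (L): throw ball5 h=6 -> lands@20:L; in-air after throw: [b3@15:R b1@16:L b2@17:R b4@19:R b5@20:L b6@21:R]
Beat 15 (R): throw ball3 h=3 -> lands@18:L; in-air after throw: [b1@16:L b2@17:R b3@18:L b4@19:R b5@20:L b6@21:R]
Ball 3: thrown@2 h=6 -> first land @8; rethrown@8 h=7 -> second land @15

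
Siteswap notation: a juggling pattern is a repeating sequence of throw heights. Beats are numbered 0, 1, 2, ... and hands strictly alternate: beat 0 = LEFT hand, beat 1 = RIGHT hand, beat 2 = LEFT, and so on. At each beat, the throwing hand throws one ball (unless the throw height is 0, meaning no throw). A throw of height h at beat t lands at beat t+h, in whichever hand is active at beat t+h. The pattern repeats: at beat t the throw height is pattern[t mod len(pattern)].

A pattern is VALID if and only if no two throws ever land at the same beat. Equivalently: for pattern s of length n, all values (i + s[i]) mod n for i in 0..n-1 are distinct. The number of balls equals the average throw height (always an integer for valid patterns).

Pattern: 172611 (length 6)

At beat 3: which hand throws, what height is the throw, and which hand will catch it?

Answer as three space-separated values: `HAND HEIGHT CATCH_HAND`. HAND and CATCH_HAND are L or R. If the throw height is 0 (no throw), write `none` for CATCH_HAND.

Beat 3: 3 mod 2 = 1, so hand = R
Throw height = pattern[3 mod 6] = pattern[3] = 6
Lands at beat 3+6=9, 9 mod 2 = 1, so catch hand = R

Answer: R 6 R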